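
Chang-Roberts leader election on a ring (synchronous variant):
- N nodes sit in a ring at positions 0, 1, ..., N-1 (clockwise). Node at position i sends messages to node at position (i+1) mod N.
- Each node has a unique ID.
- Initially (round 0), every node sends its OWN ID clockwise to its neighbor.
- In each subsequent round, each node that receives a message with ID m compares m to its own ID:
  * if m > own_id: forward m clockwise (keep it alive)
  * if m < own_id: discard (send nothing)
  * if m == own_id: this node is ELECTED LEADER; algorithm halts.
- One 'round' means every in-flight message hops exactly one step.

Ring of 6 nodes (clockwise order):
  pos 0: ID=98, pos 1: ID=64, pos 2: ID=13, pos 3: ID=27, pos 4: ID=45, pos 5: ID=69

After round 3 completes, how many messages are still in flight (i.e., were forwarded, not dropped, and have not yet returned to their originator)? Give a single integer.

Answer: 2

Derivation:
Round 1: pos1(id64) recv 98: fwd; pos2(id13) recv 64: fwd; pos3(id27) recv 13: drop; pos4(id45) recv 27: drop; pos5(id69) recv 45: drop; pos0(id98) recv 69: drop
Round 2: pos2(id13) recv 98: fwd; pos3(id27) recv 64: fwd
Round 3: pos3(id27) recv 98: fwd; pos4(id45) recv 64: fwd
After round 3: 2 messages still in flight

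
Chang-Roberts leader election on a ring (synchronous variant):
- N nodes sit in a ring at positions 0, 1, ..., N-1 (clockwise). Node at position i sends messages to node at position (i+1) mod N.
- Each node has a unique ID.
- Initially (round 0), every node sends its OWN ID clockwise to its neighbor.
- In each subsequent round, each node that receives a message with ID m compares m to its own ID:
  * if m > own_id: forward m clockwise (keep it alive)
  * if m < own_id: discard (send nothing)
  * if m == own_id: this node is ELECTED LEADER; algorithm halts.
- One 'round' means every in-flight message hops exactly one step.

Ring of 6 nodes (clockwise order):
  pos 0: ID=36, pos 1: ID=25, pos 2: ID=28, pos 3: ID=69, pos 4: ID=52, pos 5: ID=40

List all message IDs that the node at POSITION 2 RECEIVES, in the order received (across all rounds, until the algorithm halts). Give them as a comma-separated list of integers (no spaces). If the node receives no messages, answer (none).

Round 1: pos1(id25) recv 36: fwd; pos2(id28) recv 25: drop; pos3(id69) recv 28: drop; pos4(id52) recv 69: fwd; pos5(id40) recv 52: fwd; pos0(id36) recv 40: fwd
Round 2: pos2(id28) recv 36: fwd; pos5(id40) recv 69: fwd; pos0(id36) recv 52: fwd; pos1(id25) recv 40: fwd
Round 3: pos3(id69) recv 36: drop; pos0(id36) recv 69: fwd; pos1(id25) recv 52: fwd; pos2(id28) recv 40: fwd
Round 4: pos1(id25) recv 69: fwd; pos2(id28) recv 52: fwd; pos3(id69) recv 40: drop
Round 5: pos2(id28) recv 69: fwd; pos3(id69) recv 52: drop
Round 6: pos3(id69) recv 69: ELECTED

Answer: 25,36,40,52,69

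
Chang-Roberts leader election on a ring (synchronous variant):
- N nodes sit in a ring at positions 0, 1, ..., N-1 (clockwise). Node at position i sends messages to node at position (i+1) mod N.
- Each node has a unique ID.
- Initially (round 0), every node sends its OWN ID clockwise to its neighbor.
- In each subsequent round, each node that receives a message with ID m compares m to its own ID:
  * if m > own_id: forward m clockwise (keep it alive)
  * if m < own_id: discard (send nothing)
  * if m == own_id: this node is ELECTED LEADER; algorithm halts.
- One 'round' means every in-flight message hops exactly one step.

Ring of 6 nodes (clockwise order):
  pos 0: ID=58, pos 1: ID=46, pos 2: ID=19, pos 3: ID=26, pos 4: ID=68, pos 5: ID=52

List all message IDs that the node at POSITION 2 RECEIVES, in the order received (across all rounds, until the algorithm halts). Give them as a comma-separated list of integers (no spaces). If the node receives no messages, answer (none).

Answer: 46,58,68

Derivation:
Round 1: pos1(id46) recv 58: fwd; pos2(id19) recv 46: fwd; pos3(id26) recv 19: drop; pos4(id68) recv 26: drop; pos5(id52) recv 68: fwd; pos0(id58) recv 52: drop
Round 2: pos2(id19) recv 58: fwd; pos3(id26) recv 46: fwd; pos0(id58) recv 68: fwd
Round 3: pos3(id26) recv 58: fwd; pos4(id68) recv 46: drop; pos1(id46) recv 68: fwd
Round 4: pos4(id68) recv 58: drop; pos2(id19) recv 68: fwd
Round 5: pos3(id26) recv 68: fwd
Round 6: pos4(id68) recv 68: ELECTED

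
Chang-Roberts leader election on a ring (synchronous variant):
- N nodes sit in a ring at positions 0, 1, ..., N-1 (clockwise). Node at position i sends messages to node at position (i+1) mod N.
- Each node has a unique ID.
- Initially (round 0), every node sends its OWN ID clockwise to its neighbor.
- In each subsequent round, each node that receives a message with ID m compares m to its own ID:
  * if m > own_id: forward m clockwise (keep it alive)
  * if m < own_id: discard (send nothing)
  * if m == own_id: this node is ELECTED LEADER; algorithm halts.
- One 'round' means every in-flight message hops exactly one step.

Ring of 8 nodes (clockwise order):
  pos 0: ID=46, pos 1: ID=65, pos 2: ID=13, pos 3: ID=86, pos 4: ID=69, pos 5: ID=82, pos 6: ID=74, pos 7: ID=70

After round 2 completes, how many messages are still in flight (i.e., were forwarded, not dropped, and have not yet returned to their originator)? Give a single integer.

Answer: 4

Derivation:
Round 1: pos1(id65) recv 46: drop; pos2(id13) recv 65: fwd; pos3(id86) recv 13: drop; pos4(id69) recv 86: fwd; pos5(id82) recv 69: drop; pos6(id74) recv 82: fwd; pos7(id70) recv 74: fwd; pos0(id46) recv 70: fwd
Round 2: pos3(id86) recv 65: drop; pos5(id82) recv 86: fwd; pos7(id70) recv 82: fwd; pos0(id46) recv 74: fwd; pos1(id65) recv 70: fwd
After round 2: 4 messages still in flight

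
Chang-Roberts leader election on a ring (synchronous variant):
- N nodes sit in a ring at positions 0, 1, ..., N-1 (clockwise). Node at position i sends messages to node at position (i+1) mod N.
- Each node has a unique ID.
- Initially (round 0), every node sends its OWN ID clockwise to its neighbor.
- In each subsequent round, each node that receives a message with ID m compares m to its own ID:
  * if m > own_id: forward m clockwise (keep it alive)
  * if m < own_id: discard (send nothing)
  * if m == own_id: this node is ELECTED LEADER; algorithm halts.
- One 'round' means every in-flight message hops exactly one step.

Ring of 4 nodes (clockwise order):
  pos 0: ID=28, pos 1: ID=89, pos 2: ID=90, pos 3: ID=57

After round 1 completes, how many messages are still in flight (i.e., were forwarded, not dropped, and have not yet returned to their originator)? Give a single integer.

Answer: 2

Derivation:
Round 1: pos1(id89) recv 28: drop; pos2(id90) recv 89: drop; pos3(id57) recv 90: fwd; pos0(id28) recv 57: fwd
After round 1: 2 messages still in flight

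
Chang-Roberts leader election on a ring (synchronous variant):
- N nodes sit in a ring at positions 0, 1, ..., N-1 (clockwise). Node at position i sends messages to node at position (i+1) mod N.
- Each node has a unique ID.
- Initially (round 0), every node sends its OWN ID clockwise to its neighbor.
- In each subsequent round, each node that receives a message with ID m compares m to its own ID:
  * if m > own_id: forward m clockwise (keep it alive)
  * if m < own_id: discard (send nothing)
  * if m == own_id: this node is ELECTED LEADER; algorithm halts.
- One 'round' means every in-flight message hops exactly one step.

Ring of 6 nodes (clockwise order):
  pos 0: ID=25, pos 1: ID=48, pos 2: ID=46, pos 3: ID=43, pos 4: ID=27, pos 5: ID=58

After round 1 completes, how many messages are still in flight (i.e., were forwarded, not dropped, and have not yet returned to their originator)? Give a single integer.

Round 1: pos1(id48) recv 25: drop; pos2(id46) recv 48: fwd; pos3(id43) recv 46: fwd; pos4(id27) recv 43: fwd; pos5(id58) recv 27: drop; pos0(id25) recv 58: fwd
After round 1: 4 messages still in flight

Answer: 4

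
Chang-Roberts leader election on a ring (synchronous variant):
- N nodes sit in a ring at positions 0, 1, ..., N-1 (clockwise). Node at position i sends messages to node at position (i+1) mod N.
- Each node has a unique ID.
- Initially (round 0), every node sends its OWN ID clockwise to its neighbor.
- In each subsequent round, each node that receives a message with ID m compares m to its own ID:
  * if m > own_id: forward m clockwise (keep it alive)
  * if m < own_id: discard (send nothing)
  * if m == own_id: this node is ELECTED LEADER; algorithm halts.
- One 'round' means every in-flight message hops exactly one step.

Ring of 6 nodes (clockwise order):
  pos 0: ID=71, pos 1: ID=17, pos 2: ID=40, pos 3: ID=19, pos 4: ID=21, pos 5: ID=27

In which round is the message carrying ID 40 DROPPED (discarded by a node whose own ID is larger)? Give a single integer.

Answer: 4

Derivation:
Round 1: pos1(id17) recv 71: fwd; pos2(id40) recv 17: drop; pos3(id19) recv 40: fwd; pos4(id21) recv 19: drop; pos5(id27) recv 21: drop; pos0(id71) recv 27: drop
Round 2: pos2(id40) recv 71: fwd; pos4(id21) recv 40: fwd
Round 3: pos3(id19) recv 71: fwd; pos5(id27) recv 40: fwd
Round 4: pos4(id21) recv 71: fwd; pos0(id71) recv 40: drop
Round 5: pos5(id27) recv 71: fwd
Round 6: pos0(id71) recv 71: ELECTED
Message ID 40 originates at pos 2; dropped at pos 0 in round 4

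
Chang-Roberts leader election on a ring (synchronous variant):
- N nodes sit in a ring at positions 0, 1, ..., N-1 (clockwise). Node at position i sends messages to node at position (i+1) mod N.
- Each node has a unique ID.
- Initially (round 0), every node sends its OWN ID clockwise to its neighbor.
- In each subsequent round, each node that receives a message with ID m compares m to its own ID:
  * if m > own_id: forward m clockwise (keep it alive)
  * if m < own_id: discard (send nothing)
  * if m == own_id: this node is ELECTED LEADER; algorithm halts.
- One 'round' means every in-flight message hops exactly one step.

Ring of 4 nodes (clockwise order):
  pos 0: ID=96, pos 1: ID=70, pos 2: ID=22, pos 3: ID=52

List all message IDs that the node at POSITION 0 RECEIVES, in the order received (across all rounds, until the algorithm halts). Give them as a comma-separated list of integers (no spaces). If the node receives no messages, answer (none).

Answer: 52,70,96

Derivation:
Round 1: pos1(id70) recv 96: fwd; pos2(id22) recv 70: fwd; pos3(id52) recv 22: drop; pos0(id96) recv 52: drop
Round 2: pos2(id22) recv 96: fwd; pos3(id52) recv 70: fwd
Round 3: pos3(id52) recv 96: fwd; pos0(id96) recv 70: drop
Round 4: pos0(id96) recv 96: ELECTED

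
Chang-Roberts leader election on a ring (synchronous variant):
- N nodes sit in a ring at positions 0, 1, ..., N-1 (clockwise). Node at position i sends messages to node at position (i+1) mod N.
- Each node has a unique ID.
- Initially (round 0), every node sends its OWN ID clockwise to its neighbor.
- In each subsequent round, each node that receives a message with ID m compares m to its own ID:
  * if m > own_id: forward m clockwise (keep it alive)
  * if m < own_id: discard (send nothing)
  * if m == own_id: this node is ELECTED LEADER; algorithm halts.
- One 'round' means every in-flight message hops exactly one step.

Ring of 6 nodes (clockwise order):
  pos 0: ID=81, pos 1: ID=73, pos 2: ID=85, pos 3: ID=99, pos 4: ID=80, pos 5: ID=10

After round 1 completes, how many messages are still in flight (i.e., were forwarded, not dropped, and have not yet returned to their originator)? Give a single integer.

Answer: 3

Derivation:
Round 1: pos1(id73) recv 81: fwd; pos2(id85) recv 73: drop; pos3(id99) recv 85: drop; pos4(id80) recv 99: fwd; pos5(id10) recv 80: fwd; pos0(id81) recv 10: drop
After round 1: 3 messages still in flight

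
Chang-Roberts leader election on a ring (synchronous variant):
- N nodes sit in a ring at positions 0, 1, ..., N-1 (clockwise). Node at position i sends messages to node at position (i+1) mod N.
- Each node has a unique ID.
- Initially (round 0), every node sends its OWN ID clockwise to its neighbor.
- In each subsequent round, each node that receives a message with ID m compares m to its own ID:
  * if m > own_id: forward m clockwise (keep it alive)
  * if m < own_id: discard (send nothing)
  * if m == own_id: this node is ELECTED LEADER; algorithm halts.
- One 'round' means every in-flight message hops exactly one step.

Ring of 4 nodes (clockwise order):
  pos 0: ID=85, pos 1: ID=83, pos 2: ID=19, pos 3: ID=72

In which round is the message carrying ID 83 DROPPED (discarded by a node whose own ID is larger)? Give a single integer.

Round 1: pos1(id83) recv 85: fwd; pos2(id19) recv 83: fwd; pos3(id72) recv 19: drop; pos0(id85) recv 72: drop
Round 2: pos2(id19) recv 85: fwd; pos3(id72) recv 83: fwd
Round 3: pos3(id72) recv 85: fwd; pos0(id85) recv 83: drop
Round 4: pos0(id85) recv 85: ELECTED
Message ID 83 originates at pos 1; dropped at pos 0 in round 3

Answer: 3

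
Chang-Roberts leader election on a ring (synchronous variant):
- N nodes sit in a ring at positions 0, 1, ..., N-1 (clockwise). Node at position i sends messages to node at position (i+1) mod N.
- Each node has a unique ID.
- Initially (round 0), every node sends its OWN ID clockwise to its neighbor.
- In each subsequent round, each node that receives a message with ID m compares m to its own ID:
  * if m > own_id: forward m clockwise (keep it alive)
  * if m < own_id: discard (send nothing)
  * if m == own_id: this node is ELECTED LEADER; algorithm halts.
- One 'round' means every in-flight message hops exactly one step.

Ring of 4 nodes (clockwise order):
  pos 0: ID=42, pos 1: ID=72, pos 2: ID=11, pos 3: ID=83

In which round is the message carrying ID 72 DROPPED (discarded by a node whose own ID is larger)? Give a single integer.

Round 1: pos1(id72) recv 42: drop; pos2(id11) recv 72: fwd; pos3(id83) recv 11: drop; pos0(id42) recv 83: fwd
Round 2: pos3(id83) recv 72: drop; pos1(id72) recv 83: fwd
Round 3: pos2(id11) recv 83: fwd
Round 4: pos3(id83) recv 83: ELECTED
Message ID 72 originates at pos 1; dropped at pos 3 in round 2

Answer: 2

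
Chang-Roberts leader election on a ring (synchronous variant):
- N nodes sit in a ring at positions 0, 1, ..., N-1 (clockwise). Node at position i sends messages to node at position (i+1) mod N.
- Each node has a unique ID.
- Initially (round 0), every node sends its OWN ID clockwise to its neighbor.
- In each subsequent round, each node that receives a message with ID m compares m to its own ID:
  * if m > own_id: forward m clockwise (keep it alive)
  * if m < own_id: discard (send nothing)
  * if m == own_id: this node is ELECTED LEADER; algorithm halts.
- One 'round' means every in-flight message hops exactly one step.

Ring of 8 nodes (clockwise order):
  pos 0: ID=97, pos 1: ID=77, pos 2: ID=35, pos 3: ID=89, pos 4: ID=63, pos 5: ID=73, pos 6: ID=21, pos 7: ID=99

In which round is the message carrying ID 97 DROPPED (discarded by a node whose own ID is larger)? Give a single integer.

Answer: 7

Derivation:
Round 1: pos1(id77) recv 97: fwd; pos2(id35) recv 77: fwd; pos3(id89) recv 35: drop; pos4(id63) recv 89: fwd; pos5(id73) recv 63: drop; pos6(id21) recv 73: fwd; pos7(id99) recv 21: drop; pos0(id97) recv 99: fwd
Round 2: pos2(id35) recv 97: fwd; pos3(id89) recv 77: drop; pos5(id73) recv 89: fwd; pos7(id99) recv 73: drop; pos1(id77) recv 99: fwd
Round 3: pos3(id89) recv 97: fwd; pos6(id21) recv 89: fwd; pos2(id35) recv 99: fwd
Round 4: pos4(id63) recv 97: fwd; pos7(id99) recv 89: drop; pos3(id89) recv 99: fwd
Round 5: pos5(id73) recv 97: fwd; pos4(id63) recv 99: fwd
Round 6: pos6(id21) recv 97: fwd; pos5(id73) recv 99: fwd
Round 7: pos7(id99) recv 97: drop; pos6(id21) recv 99: fwd
Round 8: pos7(id99) recv 99: ELECTED
Message ID 97 originates at pos 0; dropped at pos 7 in round 7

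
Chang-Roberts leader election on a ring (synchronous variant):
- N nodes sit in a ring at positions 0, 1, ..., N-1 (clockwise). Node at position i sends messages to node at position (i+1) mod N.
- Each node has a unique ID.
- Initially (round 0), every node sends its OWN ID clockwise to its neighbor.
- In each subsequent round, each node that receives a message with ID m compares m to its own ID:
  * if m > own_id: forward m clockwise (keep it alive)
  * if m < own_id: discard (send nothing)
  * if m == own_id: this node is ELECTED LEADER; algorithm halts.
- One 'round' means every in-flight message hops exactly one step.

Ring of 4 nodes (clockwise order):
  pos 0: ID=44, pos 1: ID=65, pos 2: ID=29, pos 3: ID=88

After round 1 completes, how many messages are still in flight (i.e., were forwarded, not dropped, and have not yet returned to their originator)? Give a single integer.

Round 1: pos1(id65) recv 44: drop; pos2(id29) recv 65: fwd; pos3(id88) recv 29: drop; pos0(id44) recv 88: fwd
After round 1: 2 messages still in flight

Answer: 2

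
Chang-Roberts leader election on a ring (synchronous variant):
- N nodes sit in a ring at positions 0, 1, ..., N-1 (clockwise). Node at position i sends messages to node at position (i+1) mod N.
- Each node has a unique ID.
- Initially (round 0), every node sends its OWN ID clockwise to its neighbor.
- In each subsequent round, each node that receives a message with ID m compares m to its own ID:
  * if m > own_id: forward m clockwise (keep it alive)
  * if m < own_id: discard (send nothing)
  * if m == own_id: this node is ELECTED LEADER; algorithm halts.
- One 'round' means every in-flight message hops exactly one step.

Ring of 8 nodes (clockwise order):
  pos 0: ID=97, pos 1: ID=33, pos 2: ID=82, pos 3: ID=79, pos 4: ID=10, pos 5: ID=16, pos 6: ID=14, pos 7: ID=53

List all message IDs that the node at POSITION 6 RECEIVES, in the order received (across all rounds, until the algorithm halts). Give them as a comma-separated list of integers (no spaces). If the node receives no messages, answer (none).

Round 1: pos1(id33) recv 97: fwd; pos2(id82) recv 33: drop; pos3(id79) recv 82: fwd; pos4(id10) recv 79: fwd; pos5(id16) recv 10: drop; pos6(id14) recv 16: fwd; pos7(id53) recv 14: drop; pos0(id97) recv 53: drop
Round 2: pos2(id82) recv 97: fwd; pos4(id10) recv 82: fwd; pos5(id16) recv 79: fwd; pos7(id53) recv 16: drop
Round 3: pos3(id79) recv 97: fwd; pos5(id16) recv 82: fwd; pos6(id14) recv 79: fwd
Round 4: pos4(id10) recv 97: fwd; pos6(id14) recv 82: fwd; pos7(id53) recv 79: fwd
Round 5: pos5(id16) recv 97: fwd; pos7(id53) recv 82: fwd; pos0(id97) recv 79: drop
Round 6: pos6(id14) recv 97: fwd; pos0(id97) recv 82: drop
Round 7: pos7(id53) recv 97: fwd
Round 8: pos0(id97) recv 97: ELECTED

Answer: 16,79,82,97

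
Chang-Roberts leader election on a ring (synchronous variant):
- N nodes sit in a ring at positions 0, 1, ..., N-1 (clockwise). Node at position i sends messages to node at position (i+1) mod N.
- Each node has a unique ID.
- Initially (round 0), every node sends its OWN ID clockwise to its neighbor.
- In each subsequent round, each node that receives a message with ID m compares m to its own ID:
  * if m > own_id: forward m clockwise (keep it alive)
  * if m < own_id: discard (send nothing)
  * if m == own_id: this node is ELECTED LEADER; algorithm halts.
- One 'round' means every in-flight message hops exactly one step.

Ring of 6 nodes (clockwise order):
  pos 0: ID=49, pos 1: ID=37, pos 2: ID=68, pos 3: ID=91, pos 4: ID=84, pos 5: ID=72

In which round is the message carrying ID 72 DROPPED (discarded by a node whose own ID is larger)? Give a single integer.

Answer: 4

Derivation:
Round 1: pos1(id37) recv 49: fwd; pos2(id68) recv 37: drop; pos3(id91) recv 68: drop; pos4(id84) recv 91: fwd; pos5(id72) recv 84: fwd; pos0(id49) recv 72: fwd
Round 2: pos2(id68) recv 49: drop; pos5(id72) recv 91: fwd; pos0(id49) recv 84: fwd; pos1(id37) recv 72: fwd
Round 3: pos0(id49) recv 91: fwd; pos1(id37) recv 84: fwd; pos2(id68) recv 72: fwd
Round 4: pos1(id37) recv 91: fwd; pos2(id68) recv 84: fwd; pos3(id91) recv 72: drop
Round 5: pos2(id68) recv 91: fwd; pos3(id91) recv 84: drop
Round 6: pos3(id91) recv 91: ELECTED
Message ID 72 originates at pos 5; dropped at pos 3 in round 4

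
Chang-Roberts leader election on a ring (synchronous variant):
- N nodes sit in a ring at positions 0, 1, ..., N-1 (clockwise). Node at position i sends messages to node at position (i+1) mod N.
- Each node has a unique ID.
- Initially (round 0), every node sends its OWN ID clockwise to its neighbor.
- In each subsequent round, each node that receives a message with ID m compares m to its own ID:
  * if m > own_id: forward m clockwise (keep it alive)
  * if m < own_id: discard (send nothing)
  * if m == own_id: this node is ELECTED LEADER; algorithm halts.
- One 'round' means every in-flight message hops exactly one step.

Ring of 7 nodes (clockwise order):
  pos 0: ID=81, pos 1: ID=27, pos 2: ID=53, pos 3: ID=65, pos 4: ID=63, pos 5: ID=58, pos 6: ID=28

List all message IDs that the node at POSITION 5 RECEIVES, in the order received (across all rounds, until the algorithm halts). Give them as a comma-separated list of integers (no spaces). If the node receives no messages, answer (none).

Answer: 63,65,81

Derivation:
Round 1: pos1(id27) recv 81: fwd; pos2(id53) recv 27: drop; pos3(id65) recv 53: drop; pos4(id63) recv 65: fwd; pos5(id58) recv 63: fwd; pos6(id28) recv 58: fwd; pos0(id81) recv 28: drop
Round 2: pos2(id53) recv 81: fwd; pos5(id58) recv 65: fwd; pos6(id28) recv 63: fwd; pos0(id81) recv 58: drop
Round 3: pos3(id65) recv 81: fwd; pos6(id28) recv 65: fwd; pos0(id81) recv 63: drop
Round 4: pos4(id63) recv 81: fwd; pos0(id81) recv 65: drop
Round 5: pos5(id58) recv 81: fwd
Round 6: pos6(id28) recv 81: fwd
Round 7: pos0(id81) recv 81: ELECTED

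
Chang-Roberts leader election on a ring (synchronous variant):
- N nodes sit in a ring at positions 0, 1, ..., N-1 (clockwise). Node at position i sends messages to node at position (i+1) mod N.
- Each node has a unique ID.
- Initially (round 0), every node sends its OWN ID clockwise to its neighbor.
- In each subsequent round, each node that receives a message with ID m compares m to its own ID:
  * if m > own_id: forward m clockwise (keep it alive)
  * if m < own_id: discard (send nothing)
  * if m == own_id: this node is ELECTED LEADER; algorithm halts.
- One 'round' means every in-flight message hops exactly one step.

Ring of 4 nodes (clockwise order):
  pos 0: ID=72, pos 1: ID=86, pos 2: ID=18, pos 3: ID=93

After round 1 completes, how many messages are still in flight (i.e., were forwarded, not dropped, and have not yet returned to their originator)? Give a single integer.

Round 1: pos1(id86) recv 72: drop; pos2(id18) recv 86: fwd; pos3(id93) recv 18: drop; pos0(id72) recv 93: fwd
After round 1: 2 messages still in flight

Answer: 2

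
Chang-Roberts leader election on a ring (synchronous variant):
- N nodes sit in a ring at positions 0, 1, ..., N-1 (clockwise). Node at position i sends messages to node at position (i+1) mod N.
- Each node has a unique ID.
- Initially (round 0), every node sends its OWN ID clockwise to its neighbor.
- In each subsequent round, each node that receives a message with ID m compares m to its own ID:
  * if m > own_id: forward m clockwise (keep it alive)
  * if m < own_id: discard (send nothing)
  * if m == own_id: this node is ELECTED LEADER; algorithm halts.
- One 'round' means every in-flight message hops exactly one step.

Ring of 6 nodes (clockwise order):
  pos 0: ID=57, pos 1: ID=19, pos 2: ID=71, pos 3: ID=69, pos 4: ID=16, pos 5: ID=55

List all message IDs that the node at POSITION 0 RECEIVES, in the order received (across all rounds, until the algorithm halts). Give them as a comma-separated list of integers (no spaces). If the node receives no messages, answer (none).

Round 1: pos1(id19) recv 57: fwd; pos2(id71) recv 19: drop; pos3(id69) recv 71: fwd; pos4(id16) recv 69: fwd; pos5(id55) recv 16: drop; pos0(id57) recv 55: drop
Round 2: pos2(id71) recv 57: drop; pos4(id16) recv 71: fwd; pos5(id55) recv 69: fwd
Round 3: pos5(id55) recv 71: fwd; pos0(id57) recv 69: fwd
Round 4: pos0(id57) recv 71: fwd; pos1(id19) recv 69: fwd
Round 5: pos1(id19) recv 71: fwd; pos2(id71) recv 69: drop
Round 6: pos2(id71) recv 71: ELECTED

Answer: 55,69,71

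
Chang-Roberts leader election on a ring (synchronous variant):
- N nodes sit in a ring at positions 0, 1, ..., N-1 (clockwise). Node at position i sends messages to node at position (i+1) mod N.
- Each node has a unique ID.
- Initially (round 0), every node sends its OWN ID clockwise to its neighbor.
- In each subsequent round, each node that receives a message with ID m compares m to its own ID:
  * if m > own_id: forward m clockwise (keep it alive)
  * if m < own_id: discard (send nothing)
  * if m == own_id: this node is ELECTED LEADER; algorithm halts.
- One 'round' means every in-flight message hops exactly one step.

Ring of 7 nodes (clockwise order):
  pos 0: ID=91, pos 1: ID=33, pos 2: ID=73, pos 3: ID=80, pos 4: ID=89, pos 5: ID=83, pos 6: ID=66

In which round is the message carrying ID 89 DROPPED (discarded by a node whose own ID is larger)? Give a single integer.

Round 1: pos1(id33) recv 91: fwd; pos2(id73) recv 33: drop; pos3(id80) recv 73: drop; pos4(id89) recv 80: drop; pos5(id83) recv 89: fwd; pos6(id66) recv 83: fwd; pos0(id91) recv 66: drop
Round 2: pos2(id73) recv 91: fwd; pos6(id66) recv 89: fwd; pos0(id91) recv 83: drop
Round 3: pos3(id80) recv 91: fwd; pos0(id91) recv 89: drop
Round 4: pos4(id89) recv 91: fwd
Round 5: pos5(id83) recv 91: fwd
Round 6: pos6(id66) recv 91: fwd
Round 7: pos0(id91) recv 91: ELECTED
Message ID 89 originates at pos 4; dropped at pos 0 in round 3

Answer: 3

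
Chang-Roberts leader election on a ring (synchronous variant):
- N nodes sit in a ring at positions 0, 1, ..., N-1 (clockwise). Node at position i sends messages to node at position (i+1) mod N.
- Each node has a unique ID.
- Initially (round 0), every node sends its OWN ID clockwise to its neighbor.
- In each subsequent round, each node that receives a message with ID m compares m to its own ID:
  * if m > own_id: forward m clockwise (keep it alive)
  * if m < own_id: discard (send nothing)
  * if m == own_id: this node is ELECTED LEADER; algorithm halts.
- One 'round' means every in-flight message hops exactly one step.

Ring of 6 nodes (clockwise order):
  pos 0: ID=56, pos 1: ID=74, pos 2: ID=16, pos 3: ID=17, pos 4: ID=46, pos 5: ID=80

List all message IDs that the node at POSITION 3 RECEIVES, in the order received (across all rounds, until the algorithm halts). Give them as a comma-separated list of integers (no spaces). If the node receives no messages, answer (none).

Answer: 16,74,80

Derivation:
Round 1: pos1(id74) recv 56: drop; pos2(id16) recv 74: fwd; pos3(id17) recv 16: drop; pos4(id46) recv 17: drop; pos5(id80) recv 46: drop; pos0(id56) recv 80: fwd
Round 2: pos3(id17) recv 74: fwd; pos1(id74) recv 80: fwd
Round 3: pos4(id46) recv 74: fwd; pos2(id16) recv 80: fwd
Round 4: pos5(id80) recv 74: drop; pos3(id17) recv 80: fwd
Round 5: pos4(id46) recv 80: fwd
Round 6: pos5(id80) recv 80: ELECTED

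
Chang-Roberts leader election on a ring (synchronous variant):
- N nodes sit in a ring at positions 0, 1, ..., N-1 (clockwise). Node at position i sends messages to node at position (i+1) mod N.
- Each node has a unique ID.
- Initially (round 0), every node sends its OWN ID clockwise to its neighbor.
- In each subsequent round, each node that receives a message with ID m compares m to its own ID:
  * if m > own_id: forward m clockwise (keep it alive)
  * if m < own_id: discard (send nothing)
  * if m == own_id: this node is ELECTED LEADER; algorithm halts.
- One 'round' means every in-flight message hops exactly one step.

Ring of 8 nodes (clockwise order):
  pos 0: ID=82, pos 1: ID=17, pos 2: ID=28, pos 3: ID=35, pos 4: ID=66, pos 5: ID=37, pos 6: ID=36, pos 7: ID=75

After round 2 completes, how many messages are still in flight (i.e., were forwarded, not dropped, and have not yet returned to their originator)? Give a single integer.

Round 1: pos1(id17) recv 82: fwd; pos2(id28) recv 17: drop; pos3(id35) recv 28: drop; pos4(id66) recv 35: drop; pos5(id37) recv 66: fwd; pos6(id36) recv 37: fwd; pos7(id75) recv 36: drop; pos0(id82) recv 75: drop
Round 2: pos2(id28) recv 82: fwd; pos6(id36) recv 66: fwd; pos7(id75) recv 37: drop
After round 2: 2 messages still in flight

Answer: 2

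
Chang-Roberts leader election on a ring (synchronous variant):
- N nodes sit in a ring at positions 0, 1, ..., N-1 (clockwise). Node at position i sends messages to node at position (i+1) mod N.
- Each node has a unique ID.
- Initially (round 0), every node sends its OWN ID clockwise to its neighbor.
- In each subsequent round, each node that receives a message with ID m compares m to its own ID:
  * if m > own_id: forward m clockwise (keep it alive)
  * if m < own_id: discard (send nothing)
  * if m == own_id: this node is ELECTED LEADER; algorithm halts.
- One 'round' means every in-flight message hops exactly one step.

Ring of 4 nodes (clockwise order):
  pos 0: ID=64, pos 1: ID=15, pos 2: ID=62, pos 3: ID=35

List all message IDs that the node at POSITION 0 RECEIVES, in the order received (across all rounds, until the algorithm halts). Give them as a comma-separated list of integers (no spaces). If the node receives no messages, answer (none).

Answer: 35,62,64

Derivation:
Round 1: pos1(id15) recv 64: fwd; pos2(id62) recv 15: drop; pos3(id35) recv 62: fwd; pos0(id64) recv 35: drop
Round 2: pos2(id62) recv 64: fwd; pos0(id64) recv 62: drop
Round 3: pos3(id35) recv 64: fwd
Round 4: pos0(id64) recv 64: ELECTED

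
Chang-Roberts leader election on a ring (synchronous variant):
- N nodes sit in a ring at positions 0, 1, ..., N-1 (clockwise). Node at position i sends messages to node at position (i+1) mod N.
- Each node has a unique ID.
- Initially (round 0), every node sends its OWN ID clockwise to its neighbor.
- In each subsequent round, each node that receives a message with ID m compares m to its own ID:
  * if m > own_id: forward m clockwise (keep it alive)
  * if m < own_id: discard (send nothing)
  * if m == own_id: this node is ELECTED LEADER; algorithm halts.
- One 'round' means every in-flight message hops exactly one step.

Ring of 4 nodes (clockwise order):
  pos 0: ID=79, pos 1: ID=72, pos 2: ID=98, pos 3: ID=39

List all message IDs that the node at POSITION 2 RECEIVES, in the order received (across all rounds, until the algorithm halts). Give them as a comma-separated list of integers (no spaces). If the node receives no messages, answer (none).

Round 1: pos1(id72) recv 79: fwd; pos2(id98) recv 72: drop; pos3(id39) recv 98: fwd; pos0(id79) recv 39: drop
Round 2: pos2(id98) recv 79: drop; pos0(id79) recv 98: fwd
Round 3: pos1(id72) recv 98: fwd
Round 4: pos2(id98) recv 98: ELECTED

Answer: 72,79,98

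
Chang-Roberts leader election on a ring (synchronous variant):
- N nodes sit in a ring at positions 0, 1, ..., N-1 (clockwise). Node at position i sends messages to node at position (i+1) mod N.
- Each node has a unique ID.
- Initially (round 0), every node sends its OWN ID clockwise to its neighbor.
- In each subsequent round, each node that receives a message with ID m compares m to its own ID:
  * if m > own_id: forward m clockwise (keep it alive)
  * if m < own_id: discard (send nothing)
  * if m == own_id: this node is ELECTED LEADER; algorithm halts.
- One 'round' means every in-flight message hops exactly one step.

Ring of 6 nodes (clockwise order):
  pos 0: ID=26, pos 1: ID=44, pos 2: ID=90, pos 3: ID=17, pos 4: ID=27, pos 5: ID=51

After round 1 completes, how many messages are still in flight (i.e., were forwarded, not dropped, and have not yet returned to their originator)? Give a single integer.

Round 1: pos1(id44) recv 26: drop; pos2(id90) recv 44: drop; pos3(id17) recv 90: fwd; pos4(id27) recv 17: drop; pos5(id51) recv 27: drop; pos0(id26) recv 51: fwd
After round 1: 2 messages still in flight

Answer: 2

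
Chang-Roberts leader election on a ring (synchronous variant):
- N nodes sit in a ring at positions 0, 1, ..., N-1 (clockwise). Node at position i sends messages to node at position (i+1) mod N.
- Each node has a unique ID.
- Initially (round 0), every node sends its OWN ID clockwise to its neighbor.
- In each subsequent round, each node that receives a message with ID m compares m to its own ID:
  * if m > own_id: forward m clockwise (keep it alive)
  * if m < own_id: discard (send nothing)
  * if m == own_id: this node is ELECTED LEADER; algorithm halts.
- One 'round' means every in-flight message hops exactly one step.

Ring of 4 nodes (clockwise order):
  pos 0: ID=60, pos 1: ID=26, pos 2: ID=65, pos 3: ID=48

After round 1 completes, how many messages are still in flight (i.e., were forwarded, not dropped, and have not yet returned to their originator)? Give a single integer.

Round 1: pos1(id26) recv 60: fwd; pos2(id65) recv 26: drop; pos3(id48) recv 65: fwd; pos0(id60) recv 48: drop
After round 1: 2 messages still in flight

Answer: 2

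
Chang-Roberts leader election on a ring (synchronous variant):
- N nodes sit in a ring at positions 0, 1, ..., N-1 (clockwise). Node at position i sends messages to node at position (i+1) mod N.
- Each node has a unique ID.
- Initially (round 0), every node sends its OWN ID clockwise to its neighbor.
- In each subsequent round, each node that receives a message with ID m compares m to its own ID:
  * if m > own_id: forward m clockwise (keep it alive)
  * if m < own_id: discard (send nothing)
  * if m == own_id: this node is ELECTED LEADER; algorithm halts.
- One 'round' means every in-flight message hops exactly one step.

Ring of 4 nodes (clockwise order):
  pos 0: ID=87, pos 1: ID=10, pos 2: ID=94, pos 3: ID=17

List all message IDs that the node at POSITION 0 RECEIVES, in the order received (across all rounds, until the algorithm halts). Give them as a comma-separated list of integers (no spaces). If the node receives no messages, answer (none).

Round 1: pos1(id10) recv 87: fwd; pos2(id94) recv 10: drop; pos3(id17) recv 94: fwd; pos0(id87) recv 17: drop
Round 2: pos2(id94) recv 87: drop; pos0(id87) recv 94: fwd
Round 3: pos1(id10) recv 94: fwd
Round 4: pos2(id94) recv 94: ELECTED

Answer: 17,94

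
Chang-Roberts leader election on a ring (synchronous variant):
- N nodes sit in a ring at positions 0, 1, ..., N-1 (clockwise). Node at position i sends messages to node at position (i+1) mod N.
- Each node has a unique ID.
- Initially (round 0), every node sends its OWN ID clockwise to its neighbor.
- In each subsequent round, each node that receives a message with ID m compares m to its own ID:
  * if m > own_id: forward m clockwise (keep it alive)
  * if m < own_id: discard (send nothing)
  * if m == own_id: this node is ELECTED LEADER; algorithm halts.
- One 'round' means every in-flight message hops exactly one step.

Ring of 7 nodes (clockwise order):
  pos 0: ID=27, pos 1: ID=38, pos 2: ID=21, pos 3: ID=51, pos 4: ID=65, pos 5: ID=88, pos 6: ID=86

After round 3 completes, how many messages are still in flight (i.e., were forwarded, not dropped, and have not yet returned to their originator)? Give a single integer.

Round 1: pos1(id38) recv 27: drop; pos2(id21) recv 38: fwd; pos3(id51) recv 21: drop; pos4(id65) recv 51: drop; pos5(id88) recv 65: drop; pos6(id86) recv 88: fwd; pos0(id27) recv 86: fwd
Round 2: pos3(id51) recv 38: drop; pos0(id27) recv 88: fwd; pos1(id38) recv 86: fwd
Round 3: pos1(id38) recv 88: fwd; pos2(id21) recv 86: fwd
After round 3: 2 messages still in flight

Answer: 2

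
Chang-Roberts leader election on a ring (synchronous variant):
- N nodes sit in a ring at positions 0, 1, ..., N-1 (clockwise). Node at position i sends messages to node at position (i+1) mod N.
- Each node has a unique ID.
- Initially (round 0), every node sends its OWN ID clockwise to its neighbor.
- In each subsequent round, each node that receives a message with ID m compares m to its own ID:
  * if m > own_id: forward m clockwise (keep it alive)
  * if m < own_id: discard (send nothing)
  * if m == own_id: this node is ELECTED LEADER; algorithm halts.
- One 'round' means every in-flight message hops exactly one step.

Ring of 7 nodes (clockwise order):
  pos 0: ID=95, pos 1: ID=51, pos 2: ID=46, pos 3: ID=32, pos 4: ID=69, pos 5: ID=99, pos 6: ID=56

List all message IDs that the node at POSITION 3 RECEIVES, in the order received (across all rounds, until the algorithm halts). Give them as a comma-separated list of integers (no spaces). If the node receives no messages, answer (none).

Answer: 46,51,95,99

Derivation:
Round 1: pos1(id51) recv 95: fwd; pos2(id46) recv 51: fwd; pos3(id32) recv 46: fwd; pos4(id69) recv 32: drop; pos5(id99) recv 69: drop; pos6(id56) recv 99: fwd; pos0(id95) recv 56: drop
Round 2: pos2(id46) recv 95: fwd; pos3(id32) recv 51: fwd; pos4(id69) recv 46: drop; pos0(id95) recv 99: fwd
Round 3: pos3(id32) recv 95: fwd; pos4(id69) recv 51: drop; pos1(id51) recv 99: fwd
Round 4: pos4(id69) recv 95: fwd; pos2(id46) recv 99: fwd
Round 5: pos5(id99) recv 95: drop; pos3(id32) recv 99: fwd
Round 6: pos4(id69) recv 99: fwd
Round 7: pos5(id99) recv 99: ELECTED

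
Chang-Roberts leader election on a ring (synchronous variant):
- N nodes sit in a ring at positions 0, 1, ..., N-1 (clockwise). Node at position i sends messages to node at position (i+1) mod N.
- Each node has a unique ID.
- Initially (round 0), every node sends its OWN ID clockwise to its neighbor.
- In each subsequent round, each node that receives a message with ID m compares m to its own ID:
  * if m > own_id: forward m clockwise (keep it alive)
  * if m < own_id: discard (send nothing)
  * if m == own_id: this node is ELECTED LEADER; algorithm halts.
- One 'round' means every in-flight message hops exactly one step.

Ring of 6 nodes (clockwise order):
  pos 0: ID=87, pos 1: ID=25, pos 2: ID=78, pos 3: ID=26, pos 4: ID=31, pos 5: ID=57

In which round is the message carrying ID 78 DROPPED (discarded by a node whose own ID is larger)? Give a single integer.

Round 1: pos1(id25) recv 87: fwd; pos2(id78) recv 25: drop; pos3(id26) recv 78: fwd; pos4(id31) recv 26: drop; pos5(id57) recv 31: drop; pos0(id87) recv 57: drop
Round 2: pos2(id78) recv 87: fwd; pos4(id31) recv 78: fwd
Round 3: pos3(id26) recv 87: fwd; pos5(id57) recv 78: fwd
Round 4: pos4(id31) recv 87: fwd; pos0(id87) recv 78: drop
Round 5: pos5(id57) recv 87: fwd
Round 6: pos0(id87) recv 87: ELECTED
Message ID 78 originates at pos 2; dropped at pos 0 in round 4

Answer: 4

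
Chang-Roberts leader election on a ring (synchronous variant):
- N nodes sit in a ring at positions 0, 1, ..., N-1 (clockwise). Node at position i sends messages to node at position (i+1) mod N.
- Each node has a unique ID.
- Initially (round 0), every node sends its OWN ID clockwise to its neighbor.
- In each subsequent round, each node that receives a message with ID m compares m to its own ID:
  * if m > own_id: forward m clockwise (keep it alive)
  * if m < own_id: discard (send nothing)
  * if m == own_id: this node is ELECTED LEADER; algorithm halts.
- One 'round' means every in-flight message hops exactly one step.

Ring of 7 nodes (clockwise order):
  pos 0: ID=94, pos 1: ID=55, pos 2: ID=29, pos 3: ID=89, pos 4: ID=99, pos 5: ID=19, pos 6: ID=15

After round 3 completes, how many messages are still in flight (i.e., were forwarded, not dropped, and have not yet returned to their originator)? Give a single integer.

Round 1: pos1(id55) recv 94: fwd; pos2(id29) recv 55: fwd; pos3(id89) recv 29: drop; pos4(id99) recv 89: drop; pos5(id19) recv 99: fwd; pos6(id15) recv 19: fwd; pos0(id94) recv 15: drop
Round 2: pos2(id29) recv 94: fwd; pos3(id89) recv 55: drop; pos6(id15) recv 99: fwd; pos0(id94) recv 19: drop
Round 3: pos3(id89) recv 94: fwd; pos0(id94) recv 99: fwd
After round 3: 2 messages still in flight

Answer: 2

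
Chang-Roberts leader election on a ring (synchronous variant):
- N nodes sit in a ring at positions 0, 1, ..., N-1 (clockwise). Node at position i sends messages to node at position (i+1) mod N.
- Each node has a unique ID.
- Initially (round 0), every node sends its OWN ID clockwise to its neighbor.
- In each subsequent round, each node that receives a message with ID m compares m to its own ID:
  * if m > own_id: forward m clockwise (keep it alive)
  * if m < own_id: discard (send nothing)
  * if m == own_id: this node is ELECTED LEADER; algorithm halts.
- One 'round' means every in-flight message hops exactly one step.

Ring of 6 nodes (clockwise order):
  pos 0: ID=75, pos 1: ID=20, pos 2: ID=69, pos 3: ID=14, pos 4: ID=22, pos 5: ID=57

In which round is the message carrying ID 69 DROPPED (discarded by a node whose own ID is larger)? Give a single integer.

Round 1: pos1(id20) recv 75: fwd; pos2(id69) recv 20: drop; pos3(id14) recv 69: fwd; pos4(id22) recv 14: drop; pos5(id57) recv 22: drop; pos0(id75) recv 57: drop
Round 2: pos2(id69) recv 75: fwd; pos4(id22) recv 69: fwd
Round 3: pos3(id14) recv 75: fwd; pos5(id57) recv 69: fwd
Round 4: pos4(id22) recv 75: fwd; pos0(id75) recv 69: drop
Round 5: pos5(id57) recv 75: fwd
Round 6: pos0(id75) recv 75: ELECTED
Message ID 69 originates at pos 2; dropped at pos 0 in round 4

Answer: 4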